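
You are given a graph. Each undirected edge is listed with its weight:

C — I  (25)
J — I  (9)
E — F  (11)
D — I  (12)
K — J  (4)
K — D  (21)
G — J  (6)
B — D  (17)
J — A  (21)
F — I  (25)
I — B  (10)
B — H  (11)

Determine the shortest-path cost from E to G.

51

Settle nodes by increasing distance from E:
E: 0
F: 11  (via E)
I: 36  (via F)
J: 45  (via I)
B: 46  (via I)
D: 48  (via I)
K: 49  (via J)
G: 51  (via J)
Shortest route: E–F–I–J–G = 51.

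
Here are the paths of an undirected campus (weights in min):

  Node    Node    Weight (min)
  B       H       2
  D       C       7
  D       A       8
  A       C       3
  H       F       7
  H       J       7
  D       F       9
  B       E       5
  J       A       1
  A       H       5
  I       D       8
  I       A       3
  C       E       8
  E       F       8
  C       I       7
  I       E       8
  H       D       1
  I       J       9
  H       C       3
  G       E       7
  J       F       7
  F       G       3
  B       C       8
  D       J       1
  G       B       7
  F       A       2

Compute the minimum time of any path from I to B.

Running Dijkstra from I:
I: 0
A: 3  (via I)
J: 4  (via A)
D: 5  (via J)
F: 5  (via A)
C: 6  (via A)
H: 6  (via D)
B: 8  (via H)
Shortest route: I–A–J–D–H–B = 8 min.

8 min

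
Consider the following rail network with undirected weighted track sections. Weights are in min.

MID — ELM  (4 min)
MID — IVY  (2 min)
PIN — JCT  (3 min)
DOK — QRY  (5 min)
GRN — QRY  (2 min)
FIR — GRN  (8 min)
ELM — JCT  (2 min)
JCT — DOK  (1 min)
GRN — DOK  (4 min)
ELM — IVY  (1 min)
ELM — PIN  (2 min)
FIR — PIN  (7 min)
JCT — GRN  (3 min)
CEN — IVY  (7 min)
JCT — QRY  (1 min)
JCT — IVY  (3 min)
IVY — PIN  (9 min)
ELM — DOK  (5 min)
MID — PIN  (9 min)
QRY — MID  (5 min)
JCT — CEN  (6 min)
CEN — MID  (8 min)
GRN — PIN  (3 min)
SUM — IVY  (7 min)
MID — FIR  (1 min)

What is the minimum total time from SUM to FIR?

10 min

Candidate routes:
SUM - IVY - ELM - MID - FIR: 7+1+4+1 = 13
SUM - IVY - MID - FIR: 7+2+1 = 10
The minimum is 10 min via SUM - IVY - MID - FIR.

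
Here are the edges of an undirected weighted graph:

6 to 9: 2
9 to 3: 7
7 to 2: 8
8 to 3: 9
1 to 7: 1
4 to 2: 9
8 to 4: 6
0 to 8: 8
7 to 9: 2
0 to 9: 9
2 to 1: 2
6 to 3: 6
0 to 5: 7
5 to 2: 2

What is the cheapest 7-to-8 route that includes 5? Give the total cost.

Best 7 to 5: 7 → 1 → 2 → 5 costing 5
Best 5 to 8: 5 → 0 → 8 costing 15
Total via 5: 5 + 15 = 20.

20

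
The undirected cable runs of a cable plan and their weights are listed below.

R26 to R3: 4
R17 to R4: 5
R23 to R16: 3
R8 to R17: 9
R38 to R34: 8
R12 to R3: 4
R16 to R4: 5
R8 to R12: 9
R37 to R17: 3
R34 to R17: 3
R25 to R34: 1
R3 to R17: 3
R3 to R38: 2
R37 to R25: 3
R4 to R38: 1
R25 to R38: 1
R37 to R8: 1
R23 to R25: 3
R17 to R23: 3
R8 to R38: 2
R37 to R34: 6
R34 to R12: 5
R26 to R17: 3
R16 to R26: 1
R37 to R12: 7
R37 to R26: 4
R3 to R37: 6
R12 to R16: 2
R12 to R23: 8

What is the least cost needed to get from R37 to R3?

Shortest distances from R37:
R37: 0
R8: 1  (via R37)
R38: 3  (via R8)
R17: 3  (via R37)
R25: 3  (via R37)
R26: 4  (via R37)
R4: 4  (via R38)
R34: 4  (via R25)
R16: 5  (via R26)
R3: 5  (via R38)
Shortest route: R37 → R8 → R38 → R3 = 5.

5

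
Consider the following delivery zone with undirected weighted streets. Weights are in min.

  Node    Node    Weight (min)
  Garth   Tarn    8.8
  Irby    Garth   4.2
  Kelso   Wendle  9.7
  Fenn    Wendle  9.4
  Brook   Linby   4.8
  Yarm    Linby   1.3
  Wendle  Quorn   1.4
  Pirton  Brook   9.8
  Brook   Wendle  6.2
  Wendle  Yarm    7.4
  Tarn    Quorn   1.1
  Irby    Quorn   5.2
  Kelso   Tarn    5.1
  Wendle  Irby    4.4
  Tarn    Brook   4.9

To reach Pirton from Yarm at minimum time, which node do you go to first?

Linby

Compare a few routes:
Yarm → Wendle → Quorn → Tarn → Brook → Pirton: 7.4+1.4+1.1+4.9+9.8 = 24.6
Yarm → Linby → Brook → Pirton: 1.3+4.8+9.8 = 15.9
Yarm → Wendle → Brook → Pirton: 7.4+6.2+9.8 = 23.4
Yarm → Wendle → Irby → Quorn → Tarn → Brook → Pirton: 7.4+4.4+5.2+1.1+4.9+9.8 = 32.8
Cheapest is Yarm → Linby → Brook → Pirton at 15.9 min.
So from Yarm the first move is to Linby.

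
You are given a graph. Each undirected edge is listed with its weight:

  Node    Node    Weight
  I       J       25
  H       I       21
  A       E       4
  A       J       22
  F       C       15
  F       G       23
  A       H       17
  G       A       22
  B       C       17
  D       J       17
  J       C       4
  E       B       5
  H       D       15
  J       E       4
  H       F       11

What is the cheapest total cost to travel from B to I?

Compare a few routes:
B–E–J–I: 5+4+25 = 34
B–C–J–I: 17+4+25 = 46
Cheapest is B–E–J–I at 34.

34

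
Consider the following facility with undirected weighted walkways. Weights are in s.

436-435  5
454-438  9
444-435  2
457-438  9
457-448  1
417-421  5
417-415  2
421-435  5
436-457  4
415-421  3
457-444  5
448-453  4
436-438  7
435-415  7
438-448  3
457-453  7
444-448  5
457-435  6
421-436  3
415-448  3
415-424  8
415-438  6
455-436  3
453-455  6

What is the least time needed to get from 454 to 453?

16 s

Candidate routes:
454 → 438 → 448 → 457 → 453: 9+3+1+7 = 20
454 → 438 → 448 → 453: 9+3+4 = 16
454 → 438 → 415 → 448 → 453: 9+6+3+4 = 22
Cheapest is 454 → 438 → 448 → 453 at 16 s.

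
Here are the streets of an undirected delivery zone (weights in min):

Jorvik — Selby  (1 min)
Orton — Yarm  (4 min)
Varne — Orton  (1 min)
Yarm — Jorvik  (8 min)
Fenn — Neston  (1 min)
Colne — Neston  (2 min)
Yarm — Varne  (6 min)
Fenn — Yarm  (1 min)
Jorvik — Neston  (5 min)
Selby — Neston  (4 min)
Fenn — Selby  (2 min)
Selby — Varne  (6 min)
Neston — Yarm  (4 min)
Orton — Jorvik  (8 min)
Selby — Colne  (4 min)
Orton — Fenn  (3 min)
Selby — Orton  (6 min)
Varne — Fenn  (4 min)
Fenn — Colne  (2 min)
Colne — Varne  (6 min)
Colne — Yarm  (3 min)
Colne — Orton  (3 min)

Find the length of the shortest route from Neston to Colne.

Compare a few routes:
Neston–Fenn–Colne: 1+2 = 3
Neston–Colne: 2 = 2
The minimum is 2 min via Neston–Colne.

2 min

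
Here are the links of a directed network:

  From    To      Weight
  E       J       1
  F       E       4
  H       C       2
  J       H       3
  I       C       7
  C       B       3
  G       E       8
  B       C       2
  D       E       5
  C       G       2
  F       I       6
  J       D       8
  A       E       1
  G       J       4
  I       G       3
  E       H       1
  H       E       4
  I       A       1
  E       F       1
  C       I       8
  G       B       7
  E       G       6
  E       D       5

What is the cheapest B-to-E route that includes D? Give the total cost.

21

Shortest B→D: B–C–G–J–D = 16
Best D to E: D–E costing 5
Total via D: 16 + 5 = 21.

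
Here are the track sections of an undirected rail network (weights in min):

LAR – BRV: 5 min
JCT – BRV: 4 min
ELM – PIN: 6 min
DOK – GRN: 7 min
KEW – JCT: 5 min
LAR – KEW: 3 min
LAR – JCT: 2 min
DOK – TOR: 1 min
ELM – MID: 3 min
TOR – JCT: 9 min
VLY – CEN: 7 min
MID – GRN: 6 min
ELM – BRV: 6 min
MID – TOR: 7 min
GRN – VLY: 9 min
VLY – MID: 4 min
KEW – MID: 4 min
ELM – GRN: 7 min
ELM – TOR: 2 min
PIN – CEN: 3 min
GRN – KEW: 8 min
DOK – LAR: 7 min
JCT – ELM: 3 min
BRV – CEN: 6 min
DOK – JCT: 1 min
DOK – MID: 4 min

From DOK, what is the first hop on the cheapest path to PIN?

Candidate routes:
DOK → TOR → ELM → PIN: 1+2+6 = 9
DOK → MID → ELM → PIN: 4+3+6 = 13
DOK → JCT → ELM → PIN: 1+3+6 = 10
The minimum is 9 min via DOK → TOR → ELM → PIN.
So from DOK the first move is to TOR.

TOR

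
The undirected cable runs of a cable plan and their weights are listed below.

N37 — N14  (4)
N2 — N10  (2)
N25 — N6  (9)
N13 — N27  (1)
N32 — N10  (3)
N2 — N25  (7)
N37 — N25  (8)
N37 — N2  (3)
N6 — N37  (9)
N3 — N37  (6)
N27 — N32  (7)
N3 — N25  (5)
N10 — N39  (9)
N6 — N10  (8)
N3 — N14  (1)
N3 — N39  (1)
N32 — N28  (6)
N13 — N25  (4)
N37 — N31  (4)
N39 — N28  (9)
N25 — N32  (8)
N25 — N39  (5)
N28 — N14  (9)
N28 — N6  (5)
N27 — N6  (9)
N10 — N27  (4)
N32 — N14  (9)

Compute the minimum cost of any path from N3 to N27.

10

Compare a few routes:
N3 - N25 - N13 - N27: 5+4+1 = 10
N3 - N39 - N25 - N13 - N27: 1+5+4+1 = 11
N3 - N39 - N10 - N27: 1+9+4 = 14
The minimum is 10 via N3 - N25 - N13 - N27.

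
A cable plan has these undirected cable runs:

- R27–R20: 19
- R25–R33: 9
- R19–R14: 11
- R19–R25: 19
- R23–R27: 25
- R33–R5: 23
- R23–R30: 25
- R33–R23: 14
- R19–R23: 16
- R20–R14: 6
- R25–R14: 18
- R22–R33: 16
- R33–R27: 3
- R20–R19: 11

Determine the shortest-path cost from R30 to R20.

Settle nodes by increasing distance from R30:
R30: 0
R23: 25  (via R30)
R33: 39  (via R23)
R19: 41  (via R23)
R27: 42  (via R33)
R25: 48  (via R33)
R14: 52  (via R19)
R20: 52  (via R19)
Shortest route: R30 → R23 → R19 → R20 = 52.

52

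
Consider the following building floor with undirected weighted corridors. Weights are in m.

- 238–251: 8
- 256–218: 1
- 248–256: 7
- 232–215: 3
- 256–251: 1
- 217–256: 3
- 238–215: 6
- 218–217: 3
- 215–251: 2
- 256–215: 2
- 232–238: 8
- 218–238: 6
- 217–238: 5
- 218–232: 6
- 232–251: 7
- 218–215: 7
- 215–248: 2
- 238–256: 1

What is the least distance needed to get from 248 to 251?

Running Dijkstra from 248:
248: 0
215: 2  (via 248)
251: 4  (via 215)
Shortest route: 248–215–251 = 4 m.

4 m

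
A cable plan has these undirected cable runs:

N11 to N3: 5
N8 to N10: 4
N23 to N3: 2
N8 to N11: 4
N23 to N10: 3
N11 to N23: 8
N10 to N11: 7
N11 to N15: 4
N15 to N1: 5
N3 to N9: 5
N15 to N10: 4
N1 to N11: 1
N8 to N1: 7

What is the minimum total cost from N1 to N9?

Candidate routes:
N1 - N11 - N3 - N9: 1+5+5 = 11
N1 - N11 - N23 - N3 - N9: 1+8+2+5 = 16
Cheapest is N1 - N11 - N3 - N9 at 11.

11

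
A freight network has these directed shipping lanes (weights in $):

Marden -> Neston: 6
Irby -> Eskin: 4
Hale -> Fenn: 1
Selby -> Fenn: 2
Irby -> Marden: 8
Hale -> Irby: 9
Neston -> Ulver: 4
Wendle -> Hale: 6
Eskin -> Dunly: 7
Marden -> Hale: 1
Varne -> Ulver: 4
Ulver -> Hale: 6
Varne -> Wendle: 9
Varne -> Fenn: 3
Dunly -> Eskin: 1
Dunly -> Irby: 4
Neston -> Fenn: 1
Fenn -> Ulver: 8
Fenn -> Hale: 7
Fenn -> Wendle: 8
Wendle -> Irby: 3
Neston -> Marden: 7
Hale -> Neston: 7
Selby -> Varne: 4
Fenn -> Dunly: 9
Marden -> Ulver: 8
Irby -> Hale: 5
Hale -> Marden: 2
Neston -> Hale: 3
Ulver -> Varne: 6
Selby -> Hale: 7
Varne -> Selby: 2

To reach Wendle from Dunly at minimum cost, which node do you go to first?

Irby

Compare a few routes:
Dunly–Irby–Hale–Fenn–Wendle: 4+5+1+8 = 18
Dunly–Irby–Hale–Neston–Fenn–Wendle: 4+5+7+1+8 = 25
Dunly–Irby–Marden–Hale–Fenn–Wendle: 4+8+1+1+8 = 22
Cheapest is Dunly–Irby–Hale–Fenn–Wendle at $18.
So from Dunly the first move is to Irby.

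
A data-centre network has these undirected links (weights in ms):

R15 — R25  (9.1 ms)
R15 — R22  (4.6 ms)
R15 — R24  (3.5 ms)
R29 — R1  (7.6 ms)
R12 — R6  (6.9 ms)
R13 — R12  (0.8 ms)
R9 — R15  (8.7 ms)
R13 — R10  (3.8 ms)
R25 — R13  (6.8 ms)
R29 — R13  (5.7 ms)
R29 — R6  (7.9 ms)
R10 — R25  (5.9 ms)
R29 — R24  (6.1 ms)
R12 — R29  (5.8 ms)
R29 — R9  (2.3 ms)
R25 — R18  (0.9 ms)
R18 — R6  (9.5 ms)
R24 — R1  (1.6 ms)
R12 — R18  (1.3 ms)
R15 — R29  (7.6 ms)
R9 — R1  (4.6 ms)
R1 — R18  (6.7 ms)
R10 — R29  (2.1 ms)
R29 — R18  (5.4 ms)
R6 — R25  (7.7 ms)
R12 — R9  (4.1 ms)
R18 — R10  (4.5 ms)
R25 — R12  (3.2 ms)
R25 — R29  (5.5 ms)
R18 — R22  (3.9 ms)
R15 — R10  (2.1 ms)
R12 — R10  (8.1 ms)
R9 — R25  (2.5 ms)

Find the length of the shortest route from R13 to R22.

Running Dijkstra from R13:
R13: 0
R12: 0.8  (via R13)
R18: 2.1  (via R12)
R25: 3  (via R18)
R10: 3.8  (via R13)
R9: 4.9  (via R12)
R29: 5.7  (via R13)
R15: 5.9  (via R10)
R22: 6  (via R18)
Shortest route: R13 → R12 → R18 → R22 = 6 ms.

6 ms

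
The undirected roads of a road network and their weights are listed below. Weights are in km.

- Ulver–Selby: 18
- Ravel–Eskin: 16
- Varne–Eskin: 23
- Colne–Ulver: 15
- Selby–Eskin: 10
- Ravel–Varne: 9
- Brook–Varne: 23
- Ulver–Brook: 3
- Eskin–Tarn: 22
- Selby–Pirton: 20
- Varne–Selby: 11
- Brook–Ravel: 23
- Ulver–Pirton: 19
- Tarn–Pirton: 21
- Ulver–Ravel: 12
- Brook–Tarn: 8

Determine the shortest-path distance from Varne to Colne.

36 km

Settle nodes by increasing distance from Varne:
Varne: 0
Ravel: 9  (via Varne)
Selby: 11  (via Varne)
Eskin: 21  (via Selby)
Ulver: 21  (via Ravel)
Brook: 23  (via Varne)
Tarn: 31  (via Brook)
Pirton: 31  (via Selby)
Colne: 36  (via Ulver)
Shortest route: Varne → Ravel → Ulver → Colne = 36 km.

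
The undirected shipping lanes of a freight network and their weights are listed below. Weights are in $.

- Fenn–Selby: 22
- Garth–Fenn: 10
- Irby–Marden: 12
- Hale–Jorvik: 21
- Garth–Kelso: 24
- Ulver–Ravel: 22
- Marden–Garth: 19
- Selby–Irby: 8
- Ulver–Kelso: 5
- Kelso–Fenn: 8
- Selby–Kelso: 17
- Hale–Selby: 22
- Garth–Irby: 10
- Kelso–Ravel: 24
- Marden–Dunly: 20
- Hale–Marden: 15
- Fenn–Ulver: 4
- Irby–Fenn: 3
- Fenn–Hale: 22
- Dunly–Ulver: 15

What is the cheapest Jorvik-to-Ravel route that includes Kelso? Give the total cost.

Best Jorvik to Kelso: Jorvik → Hale → Fenn → Kelso costing 51
Shortest Kelso→Ravel: Kelso → Ravel = 24
Total via Kelso: 51 + 24 = $75.

$75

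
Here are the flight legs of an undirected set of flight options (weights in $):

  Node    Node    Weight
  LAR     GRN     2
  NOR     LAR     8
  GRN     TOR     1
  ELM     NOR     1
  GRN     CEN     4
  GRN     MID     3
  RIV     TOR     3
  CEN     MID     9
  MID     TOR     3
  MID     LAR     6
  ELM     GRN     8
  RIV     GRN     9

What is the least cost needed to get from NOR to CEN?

Compare a few routes:
NOR–LAR–GRN–CEN: 8+2+4 = 14
NOR–LAR–MID–GRN–CEN: 8+6+3+4 = 21
NOR–ELM–GRN–MID–CEN: 1+8+3+9 = 21
NOR–ELM–GRN–CEN: 1+8+4 = 13
The minimum is $13 via NOR–ELM–GRN–CEN.

$13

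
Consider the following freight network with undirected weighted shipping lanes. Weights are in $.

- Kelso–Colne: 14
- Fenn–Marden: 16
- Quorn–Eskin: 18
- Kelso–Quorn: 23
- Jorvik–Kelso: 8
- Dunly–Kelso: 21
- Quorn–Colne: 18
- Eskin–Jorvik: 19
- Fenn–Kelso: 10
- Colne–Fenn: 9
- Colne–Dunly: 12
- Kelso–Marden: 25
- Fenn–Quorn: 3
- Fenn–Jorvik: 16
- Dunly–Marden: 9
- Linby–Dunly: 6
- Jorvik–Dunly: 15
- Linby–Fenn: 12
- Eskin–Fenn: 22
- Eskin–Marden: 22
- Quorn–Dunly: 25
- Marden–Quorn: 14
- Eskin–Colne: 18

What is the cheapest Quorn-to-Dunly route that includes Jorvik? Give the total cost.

$34

Shortest Quorn→Jorvik: Quorn → Fenn → Jorvik = 19
Shortest Jorvik→Dunly: Jorvik → Dunly = 15
Total via Jorvik: 19 + 15 = $34.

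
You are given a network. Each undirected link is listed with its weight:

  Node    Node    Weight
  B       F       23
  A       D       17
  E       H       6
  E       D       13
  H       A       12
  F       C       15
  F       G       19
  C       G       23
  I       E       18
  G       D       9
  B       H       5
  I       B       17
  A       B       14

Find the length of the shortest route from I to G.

Enumerating some paths:
I → B → A → D → G: 17+14+17+9 = 57
I → E → D → G: 18+13+9 = 40
I → B → H → E → D → G: 17+5+6+13+9 = 50
Cheapest is I → E → D → G at 40.

40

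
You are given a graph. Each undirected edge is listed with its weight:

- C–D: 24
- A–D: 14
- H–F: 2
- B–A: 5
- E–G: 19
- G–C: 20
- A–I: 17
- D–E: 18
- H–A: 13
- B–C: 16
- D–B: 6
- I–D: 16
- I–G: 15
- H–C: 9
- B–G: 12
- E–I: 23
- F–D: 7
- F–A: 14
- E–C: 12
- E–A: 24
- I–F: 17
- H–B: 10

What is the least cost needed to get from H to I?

Enumerating some paths:
H → F → I: 2+17 = 19
H → A → I: 13+17 = 30
H → B → D → I: 10+6+16 = 32
H → F → D → I: 2+7+16 = 25
The minimum is 19 via H → F → I.

19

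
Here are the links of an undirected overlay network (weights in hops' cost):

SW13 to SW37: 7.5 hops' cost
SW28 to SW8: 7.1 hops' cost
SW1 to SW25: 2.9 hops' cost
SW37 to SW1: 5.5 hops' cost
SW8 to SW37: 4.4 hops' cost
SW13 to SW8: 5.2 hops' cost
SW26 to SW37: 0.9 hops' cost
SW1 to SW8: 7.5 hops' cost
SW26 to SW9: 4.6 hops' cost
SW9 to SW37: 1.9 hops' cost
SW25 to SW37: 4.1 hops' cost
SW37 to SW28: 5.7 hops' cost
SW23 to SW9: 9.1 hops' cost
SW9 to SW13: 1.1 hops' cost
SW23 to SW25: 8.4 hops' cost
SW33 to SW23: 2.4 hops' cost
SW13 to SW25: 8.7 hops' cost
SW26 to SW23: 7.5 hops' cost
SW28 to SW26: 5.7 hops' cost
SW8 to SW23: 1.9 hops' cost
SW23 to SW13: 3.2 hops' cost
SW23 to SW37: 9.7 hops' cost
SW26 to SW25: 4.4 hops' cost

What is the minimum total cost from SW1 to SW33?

Running Dijkstra from SW1:
SW1: 0
SW25: 2.9  (via SW1)
SW37: 5.5  (via SW1)
SW26: 6.4  (via SW37)
SW9: 7.4  (via SW37)
SW8: 7.5  (via SW1)
SW13: 8.5  (via SW9)
SW23: 9.4  (via SW8)
SW28: 11.2  (via SW37)
SW33: 11.8  (via SW23)
Shortest route: SW1–SW8–SW23–SW33 = 11.8 hops' cost.

11.8 hops' cost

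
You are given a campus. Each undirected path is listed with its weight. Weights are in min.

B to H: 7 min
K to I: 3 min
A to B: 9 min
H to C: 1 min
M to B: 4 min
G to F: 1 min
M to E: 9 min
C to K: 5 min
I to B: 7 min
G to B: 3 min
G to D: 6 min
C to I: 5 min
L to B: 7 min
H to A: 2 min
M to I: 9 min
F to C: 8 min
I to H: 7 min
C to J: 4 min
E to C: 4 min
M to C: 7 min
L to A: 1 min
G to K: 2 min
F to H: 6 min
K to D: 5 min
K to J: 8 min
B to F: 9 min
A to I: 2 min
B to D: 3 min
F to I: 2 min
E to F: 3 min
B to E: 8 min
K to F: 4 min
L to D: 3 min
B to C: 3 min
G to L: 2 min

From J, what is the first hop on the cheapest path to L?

Compare a few routes:
J → C → I → A → L: 4+5+2+1 = 12
J → C → H → A → L: 4+1+2+1 = 8
J → C → B → G → L: 4+3+3+2 = 12
The minimum is 8 min via J → C → H → A → L.
So from J the first move is to C.

C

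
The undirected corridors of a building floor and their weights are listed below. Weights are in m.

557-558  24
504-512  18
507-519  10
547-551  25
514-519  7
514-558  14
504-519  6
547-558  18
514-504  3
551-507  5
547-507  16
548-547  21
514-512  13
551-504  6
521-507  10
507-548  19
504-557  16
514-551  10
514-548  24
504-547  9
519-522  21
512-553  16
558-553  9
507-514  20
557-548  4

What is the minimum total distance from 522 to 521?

Shortest distances from 522:
522: 0
519: 21  (via 522)
504: 27  (via 519)
514: 28  (via 519)
507: 31  (via 519)
551: 33  (via 504)
547: 36  (via 504)
512: 41  (via 514)
521: 41  (via 507)
Shortest route: 522 → 519 → 507 → 521 = 41 m.

41 m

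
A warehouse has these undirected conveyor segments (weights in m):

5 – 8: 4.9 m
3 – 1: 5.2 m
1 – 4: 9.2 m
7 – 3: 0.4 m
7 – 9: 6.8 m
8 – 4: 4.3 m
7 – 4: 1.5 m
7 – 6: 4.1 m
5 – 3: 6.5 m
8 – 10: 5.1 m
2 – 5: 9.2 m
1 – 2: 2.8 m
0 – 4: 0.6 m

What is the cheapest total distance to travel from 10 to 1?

Enumerating some paths:
10 → 8 → 4 → 1: 5.1+4.3+9.2 = 18.6
10 → 8 → 5 → 3 → 1: 5.1+4.9+6.5+5.2 = 21.7
10 → 8 → 4 → 7 → 3 → 1: 5.1+4.3+1.5+0.4+5.2 = 16.5
The minimum is 16.5 m via 10 → 8 → 4 → 7 → 3 → 1.

16.5 m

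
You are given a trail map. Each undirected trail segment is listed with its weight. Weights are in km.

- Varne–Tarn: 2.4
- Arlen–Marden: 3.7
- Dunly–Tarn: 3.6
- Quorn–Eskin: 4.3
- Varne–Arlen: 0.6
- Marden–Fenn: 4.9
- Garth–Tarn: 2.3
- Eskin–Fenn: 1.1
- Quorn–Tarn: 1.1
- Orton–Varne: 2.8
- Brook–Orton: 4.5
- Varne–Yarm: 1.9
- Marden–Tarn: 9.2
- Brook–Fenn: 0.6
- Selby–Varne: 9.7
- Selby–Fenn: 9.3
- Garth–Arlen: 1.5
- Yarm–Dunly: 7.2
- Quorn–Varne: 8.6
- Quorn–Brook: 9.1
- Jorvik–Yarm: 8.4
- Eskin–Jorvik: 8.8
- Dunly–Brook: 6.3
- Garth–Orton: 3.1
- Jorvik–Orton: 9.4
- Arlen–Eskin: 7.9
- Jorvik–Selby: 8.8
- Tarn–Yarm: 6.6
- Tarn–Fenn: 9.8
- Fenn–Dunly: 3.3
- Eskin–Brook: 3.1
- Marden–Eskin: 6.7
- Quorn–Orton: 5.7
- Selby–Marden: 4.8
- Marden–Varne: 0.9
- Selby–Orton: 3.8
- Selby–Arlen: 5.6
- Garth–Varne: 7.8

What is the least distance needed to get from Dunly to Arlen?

Enumerating some paths:
Dunly–Tarn–Varne–Arlen: 3.6+2.4+0.6 = 6.6
Dunly–Tarn–Garth–Arlen: 3.6+2.3+1.5 = 7.4
The minimum is 6.6 km via Dunly–Tarn–Varne–Arlen.

6.6 km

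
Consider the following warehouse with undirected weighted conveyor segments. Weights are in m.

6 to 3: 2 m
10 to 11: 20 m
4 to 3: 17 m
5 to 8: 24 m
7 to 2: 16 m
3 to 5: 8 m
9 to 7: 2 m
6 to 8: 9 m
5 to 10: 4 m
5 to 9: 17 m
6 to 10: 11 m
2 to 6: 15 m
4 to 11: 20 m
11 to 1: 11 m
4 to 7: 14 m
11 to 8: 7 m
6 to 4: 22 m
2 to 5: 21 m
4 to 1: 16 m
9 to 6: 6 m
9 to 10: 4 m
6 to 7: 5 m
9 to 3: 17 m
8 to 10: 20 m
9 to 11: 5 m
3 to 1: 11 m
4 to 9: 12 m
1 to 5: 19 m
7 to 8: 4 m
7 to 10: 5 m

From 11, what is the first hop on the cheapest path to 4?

Enumerating some paths:
11 → 8 → 7 → 4: 7+4+14 = 25
11 → 9 → 7 → 4: 5+2+14 = 21
11 → 9 → 4: 5+12 = 17
11 → 4: 20 = 20
Cheapest is 11 → 9 → 4 at 17 m.
So from 11 the first move is to 9.

9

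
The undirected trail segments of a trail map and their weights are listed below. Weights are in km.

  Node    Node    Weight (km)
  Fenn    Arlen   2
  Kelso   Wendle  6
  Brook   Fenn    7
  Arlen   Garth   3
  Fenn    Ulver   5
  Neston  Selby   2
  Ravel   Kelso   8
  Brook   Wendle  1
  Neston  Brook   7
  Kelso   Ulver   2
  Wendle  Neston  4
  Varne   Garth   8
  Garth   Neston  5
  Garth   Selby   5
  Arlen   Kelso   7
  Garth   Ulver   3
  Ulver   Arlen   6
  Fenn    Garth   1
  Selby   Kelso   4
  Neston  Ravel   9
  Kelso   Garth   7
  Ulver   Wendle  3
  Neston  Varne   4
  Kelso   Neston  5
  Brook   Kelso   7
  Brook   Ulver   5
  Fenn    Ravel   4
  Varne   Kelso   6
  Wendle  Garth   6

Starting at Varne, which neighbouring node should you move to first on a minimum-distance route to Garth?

Garth

Compare a few routes:
Varne - Neston - Garth: 4+5 = 9
Varne - Garth: 8 = 8
Cheapest is Varne - Garth at 8 km.
So from Varne the first move is to Garth.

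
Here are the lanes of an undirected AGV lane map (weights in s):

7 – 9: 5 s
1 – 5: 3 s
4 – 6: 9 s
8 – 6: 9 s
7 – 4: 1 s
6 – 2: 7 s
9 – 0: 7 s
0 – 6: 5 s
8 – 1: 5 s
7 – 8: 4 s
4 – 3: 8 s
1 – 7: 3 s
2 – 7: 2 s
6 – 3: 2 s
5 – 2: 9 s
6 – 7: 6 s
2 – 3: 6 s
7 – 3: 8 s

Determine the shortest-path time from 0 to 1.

Running Dijkstra from 0:
0: 0
6: 5  (via 0)
3: 7  (via 6)
9: 7  (via 0)
7: 11  (via 6)
2: 12  (via 6)
4: 12  (via 7)
1: 14  (via 7)
Shortest route: 0–6–7–1 = 14 s.

14 s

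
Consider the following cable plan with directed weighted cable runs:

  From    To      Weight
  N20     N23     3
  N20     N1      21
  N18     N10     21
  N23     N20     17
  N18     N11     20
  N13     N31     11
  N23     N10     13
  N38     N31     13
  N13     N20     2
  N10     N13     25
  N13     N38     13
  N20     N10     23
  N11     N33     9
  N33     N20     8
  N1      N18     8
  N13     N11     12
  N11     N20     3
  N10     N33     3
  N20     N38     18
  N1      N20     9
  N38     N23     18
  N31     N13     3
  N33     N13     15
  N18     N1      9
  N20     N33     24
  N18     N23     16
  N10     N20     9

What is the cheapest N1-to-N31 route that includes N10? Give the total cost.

Shortest N1→N10: N1–N20–N23–N10 = 25
Best N10 to N31: N10–N33–N13–N31 costing 29
Total via N10: 25 + 29 = 54.

54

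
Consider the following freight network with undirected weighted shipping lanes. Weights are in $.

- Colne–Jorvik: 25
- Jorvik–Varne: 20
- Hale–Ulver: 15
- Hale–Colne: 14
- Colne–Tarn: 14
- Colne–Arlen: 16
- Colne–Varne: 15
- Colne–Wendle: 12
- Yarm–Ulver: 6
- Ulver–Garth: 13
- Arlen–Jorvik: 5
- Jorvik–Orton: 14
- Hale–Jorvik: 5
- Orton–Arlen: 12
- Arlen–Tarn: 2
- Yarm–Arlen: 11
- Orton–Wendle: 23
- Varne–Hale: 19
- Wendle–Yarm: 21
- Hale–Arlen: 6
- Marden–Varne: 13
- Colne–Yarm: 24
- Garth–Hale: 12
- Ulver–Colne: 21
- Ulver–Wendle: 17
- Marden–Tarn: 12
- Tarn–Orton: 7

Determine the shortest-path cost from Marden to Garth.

Shortest distances from Marden:
Marden: 0
Tarn: 12  (via Marden)
Varne: 13  (via Marden)
Arlen: 14  (via Tarn)
Jorvik: 19  (via Arlen)
Orton: 19  (via Tarn)
Hale: 20  (via Arlen)
Yarm: 25  (via Arlen)
Colne: 26  (via Tarn)
Ulver: 31  (via Yarm)
Garth: 32  (via Hale)
Shortest route: Marden → Tarn → Arlen → Hale → Garth = $32.

$32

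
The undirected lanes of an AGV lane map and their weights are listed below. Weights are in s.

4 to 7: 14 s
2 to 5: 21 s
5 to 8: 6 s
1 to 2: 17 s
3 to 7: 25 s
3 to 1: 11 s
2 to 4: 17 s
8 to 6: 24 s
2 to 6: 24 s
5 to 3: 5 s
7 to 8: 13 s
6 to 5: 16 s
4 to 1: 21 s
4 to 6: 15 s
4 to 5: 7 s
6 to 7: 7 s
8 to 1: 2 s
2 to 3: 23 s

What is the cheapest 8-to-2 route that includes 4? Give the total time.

30 s

Shortest 8→4: 8–5–4 = 13
Best 4 to 2: 4–2 costing 17
Total via 4: 13 + 17 = 30 s.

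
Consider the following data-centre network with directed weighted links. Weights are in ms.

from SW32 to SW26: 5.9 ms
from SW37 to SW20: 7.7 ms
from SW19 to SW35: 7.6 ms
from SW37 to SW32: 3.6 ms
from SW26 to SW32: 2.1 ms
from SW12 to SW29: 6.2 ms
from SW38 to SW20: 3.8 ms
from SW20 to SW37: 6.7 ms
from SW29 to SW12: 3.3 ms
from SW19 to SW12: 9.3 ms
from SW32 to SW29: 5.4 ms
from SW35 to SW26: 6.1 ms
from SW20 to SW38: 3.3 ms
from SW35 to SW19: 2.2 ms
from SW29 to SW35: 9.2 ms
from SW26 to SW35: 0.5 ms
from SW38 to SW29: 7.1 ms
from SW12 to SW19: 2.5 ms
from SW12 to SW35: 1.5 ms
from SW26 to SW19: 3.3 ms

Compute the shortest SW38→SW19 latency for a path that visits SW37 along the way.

Best SW38 to SW37: SW38 → SW20 → SW37 costing 10.5
Best SW37 to SW19: SW37 → SW32 → SW26 → SW35 → SW19 costing 12.2
Total via SW37: 10.5 + 12.2 = 22.7 ms.

22.7 ms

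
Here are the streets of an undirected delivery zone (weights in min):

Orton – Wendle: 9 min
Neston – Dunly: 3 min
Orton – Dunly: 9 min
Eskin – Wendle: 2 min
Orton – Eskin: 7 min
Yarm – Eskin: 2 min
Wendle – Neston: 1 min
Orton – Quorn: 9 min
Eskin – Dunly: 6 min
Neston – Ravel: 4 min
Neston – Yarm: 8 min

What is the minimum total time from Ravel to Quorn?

23 min

Candidate routes:
Ravel → Neston → Dunly → Eskin → Orton → Quorn: 4+3+6+7+9 = 29
Ravel → Neston → Wendle → Orton → Quorn: 4+1+9+9 = 23
Ravel → Neston → Dunly → Orton → Quorn: 4+3+9+9 = 25
The minimum is 23 min via Ravel → Neston → Wendle → Orton → Quorn.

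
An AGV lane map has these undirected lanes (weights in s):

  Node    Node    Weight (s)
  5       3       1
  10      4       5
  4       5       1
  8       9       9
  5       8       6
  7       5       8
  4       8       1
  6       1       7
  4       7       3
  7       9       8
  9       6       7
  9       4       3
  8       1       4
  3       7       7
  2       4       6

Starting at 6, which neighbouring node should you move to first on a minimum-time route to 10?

Enumerating some paths:
6 - 1 - 8 - 4 - 10: 7+4+1+5 = 17
6 - 9 - 4 - 10: 7+3+5 = 15
Cheapest is 6 - 9 - 4 - 10 at 15 s.
So from 6 the first move is to 9.

9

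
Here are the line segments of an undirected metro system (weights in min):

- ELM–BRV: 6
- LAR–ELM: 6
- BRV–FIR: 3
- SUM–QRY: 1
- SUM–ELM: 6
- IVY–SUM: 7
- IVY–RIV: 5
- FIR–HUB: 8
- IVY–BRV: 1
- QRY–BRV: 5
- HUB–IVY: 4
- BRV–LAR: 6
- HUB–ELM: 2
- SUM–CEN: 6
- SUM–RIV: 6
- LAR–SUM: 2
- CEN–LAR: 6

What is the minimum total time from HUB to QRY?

Shortest distances from HUB:
HUB: 0
ELM: 2  (via HUB)
IVY: 4  (via HUB)
BRV: 5  (via IVY)
LAR: 8  (via ELM)
FIR: 8  (via HUB)
SUM: 8  (via ELM)
RIV: 9  (via IVY)
QRY: 9  (via SUM)
Shortest route: HUB → ELM → SUM → QRY = 9 min.

9 min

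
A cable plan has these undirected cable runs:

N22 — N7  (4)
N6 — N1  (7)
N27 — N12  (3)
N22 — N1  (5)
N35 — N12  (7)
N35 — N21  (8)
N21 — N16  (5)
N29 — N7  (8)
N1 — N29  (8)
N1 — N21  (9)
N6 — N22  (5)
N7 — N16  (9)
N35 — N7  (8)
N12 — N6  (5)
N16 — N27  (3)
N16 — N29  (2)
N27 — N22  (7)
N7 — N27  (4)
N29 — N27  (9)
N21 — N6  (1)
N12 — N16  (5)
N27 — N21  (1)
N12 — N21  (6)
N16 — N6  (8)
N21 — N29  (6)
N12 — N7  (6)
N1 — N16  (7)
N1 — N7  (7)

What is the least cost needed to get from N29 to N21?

6

Candidate routes:
N29 → N21: 6 = 6
N29 → N16 → N21: 2+5 = 7
Cheapest is N29 → N21 at 6.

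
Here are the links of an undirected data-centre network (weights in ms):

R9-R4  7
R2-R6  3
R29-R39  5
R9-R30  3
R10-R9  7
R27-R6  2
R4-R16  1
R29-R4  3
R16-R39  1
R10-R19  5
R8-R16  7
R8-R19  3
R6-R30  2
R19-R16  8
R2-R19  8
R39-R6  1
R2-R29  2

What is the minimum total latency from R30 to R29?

Compare a few routes:
R30–R6–R39–R29: 2+1+5 = 8
R30–R6–R2–R29: 2+3+2 = 7
R30–R6–R39–R16–R4–R29: 2+1+1+1+3 = 8
R30–R9–R4–R29: 3+7+3 = 13
The minimum is 7 ms via R30–R6–R2–R29.

7 ms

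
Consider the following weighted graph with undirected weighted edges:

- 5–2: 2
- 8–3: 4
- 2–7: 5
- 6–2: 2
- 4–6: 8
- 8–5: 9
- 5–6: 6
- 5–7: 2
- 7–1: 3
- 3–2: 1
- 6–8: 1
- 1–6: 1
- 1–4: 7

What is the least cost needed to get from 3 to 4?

Shortest distances from 3:
3: 0
2: 1  (via 3)
5: 3  (via 2)
6: 3  (via 2)
1: 4  (via 6)
8: 4  (via 3)
7: 5  (via 5)
4: 11  (via 6)
Shortest route: 3–2–6–4 = 11.

11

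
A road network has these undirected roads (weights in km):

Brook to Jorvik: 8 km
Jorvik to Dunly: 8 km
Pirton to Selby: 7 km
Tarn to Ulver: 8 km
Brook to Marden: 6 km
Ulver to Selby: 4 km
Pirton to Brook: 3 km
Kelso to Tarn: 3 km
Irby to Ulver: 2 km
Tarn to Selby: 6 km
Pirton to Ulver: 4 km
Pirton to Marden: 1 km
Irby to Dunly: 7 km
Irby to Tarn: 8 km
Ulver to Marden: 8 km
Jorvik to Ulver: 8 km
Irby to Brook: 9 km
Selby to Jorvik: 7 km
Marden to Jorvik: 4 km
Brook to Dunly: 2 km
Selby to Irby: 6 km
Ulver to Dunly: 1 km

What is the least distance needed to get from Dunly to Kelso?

12 km

Shortest distances from Dunly:
Dunly: 0
Ulver: 1  (via Dunly)
Brook: 2  (via Dunly)
Irby: 3  (via Ulver)
Selby: 5  (via Ulver)
Pirton: 5  (via Ulver)
Marden: 6  (via Pirton)
Jorvik: 8  (via Dunly)
Tarn: 9  (via Ulver)
Kelso: 12  (via Tarn)
Shortest route: Dunly → Ulver → Tarn → Kelso = 12 km.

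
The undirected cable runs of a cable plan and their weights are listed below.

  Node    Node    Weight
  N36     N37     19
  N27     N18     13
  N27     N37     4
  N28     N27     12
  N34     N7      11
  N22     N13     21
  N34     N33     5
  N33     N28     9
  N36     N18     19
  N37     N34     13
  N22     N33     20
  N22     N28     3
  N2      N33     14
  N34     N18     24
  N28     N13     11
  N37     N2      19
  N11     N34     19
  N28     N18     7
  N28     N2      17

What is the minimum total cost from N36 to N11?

51

Enumerating some paths:
N36 → N37 → N34 → N11: 19+13+19 = 51
N36 → N18 → N28 → N33 → N34 → N11: 19+7+9+5+19 = 59
Cheapest is N36 → N37 → N34 → N11 at 51.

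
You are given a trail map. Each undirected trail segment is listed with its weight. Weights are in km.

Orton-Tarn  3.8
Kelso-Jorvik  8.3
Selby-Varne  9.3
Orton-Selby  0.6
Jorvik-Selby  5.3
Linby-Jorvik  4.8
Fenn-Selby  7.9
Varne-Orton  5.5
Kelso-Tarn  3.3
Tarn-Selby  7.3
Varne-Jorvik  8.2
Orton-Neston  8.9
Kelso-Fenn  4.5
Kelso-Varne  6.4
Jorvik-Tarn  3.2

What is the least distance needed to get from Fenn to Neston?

Compare a few routes:
Fenn–Kelso–Tarn–Selby–Orton–Neston: 4.5+3.3+7.3+0.6+8.9 = 24.6
Fenn–Kelso–Varne–Orton–Neston: 4.5+6.4+5.5+8.9 = 25.3
Fenn–Selby–Orton–Neston: 7.9+0.6+8.9 = 17.4
Fenn–Kelso–Tarn–Orton–Neston: 4.5+3.3+3.8+8.9 = 20.5
The minimum is 17.4 km via Fenn–Selby–Orton–Neston.

17.4 km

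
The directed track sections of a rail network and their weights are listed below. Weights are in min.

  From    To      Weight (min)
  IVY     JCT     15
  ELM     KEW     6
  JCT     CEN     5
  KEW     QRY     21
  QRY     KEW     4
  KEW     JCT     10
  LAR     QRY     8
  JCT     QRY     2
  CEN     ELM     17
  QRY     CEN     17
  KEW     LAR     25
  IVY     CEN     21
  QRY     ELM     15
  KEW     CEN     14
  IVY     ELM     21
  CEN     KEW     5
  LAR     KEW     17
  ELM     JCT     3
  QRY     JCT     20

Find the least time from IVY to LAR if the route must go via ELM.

52 min

Best IVY to ELM: IVY–ELM costing 21
Shortest ELM→LAR: ELM–KEW–LAR = 31
Total via ELM: 21 + 31 = 52 min.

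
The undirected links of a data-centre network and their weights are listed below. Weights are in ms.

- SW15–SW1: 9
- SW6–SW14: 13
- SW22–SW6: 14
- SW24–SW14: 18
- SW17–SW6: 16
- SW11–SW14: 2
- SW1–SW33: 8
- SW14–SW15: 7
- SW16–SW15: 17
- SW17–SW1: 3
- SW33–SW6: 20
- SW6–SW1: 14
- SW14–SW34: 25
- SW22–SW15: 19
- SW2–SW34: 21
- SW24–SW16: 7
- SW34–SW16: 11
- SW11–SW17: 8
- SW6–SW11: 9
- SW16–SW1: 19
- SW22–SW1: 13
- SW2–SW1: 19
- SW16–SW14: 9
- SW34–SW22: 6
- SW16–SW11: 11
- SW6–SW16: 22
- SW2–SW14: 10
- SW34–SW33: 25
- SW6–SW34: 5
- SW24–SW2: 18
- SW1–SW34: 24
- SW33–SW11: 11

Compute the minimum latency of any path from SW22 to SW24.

24 ms

Candidate routes:
SW22 - SW34 - SW16 - SW24: 6+11+7 = 24
SW22 - SW6 - SW34 - SW16 - SW24: 14+5+11+7 = 37
The minimum is 24 ms via SW22 - SW34 - SW16 - SW24.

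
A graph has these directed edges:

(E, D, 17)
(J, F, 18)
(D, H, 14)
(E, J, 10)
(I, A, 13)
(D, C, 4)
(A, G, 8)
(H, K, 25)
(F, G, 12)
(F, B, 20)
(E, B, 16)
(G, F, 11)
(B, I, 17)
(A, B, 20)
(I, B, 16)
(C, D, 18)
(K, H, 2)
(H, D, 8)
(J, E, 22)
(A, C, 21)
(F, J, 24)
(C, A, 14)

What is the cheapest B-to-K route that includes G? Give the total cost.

Shortest B→G: B–I–A–G = 38
Best G to K: G–F–J–E–D–H–K costing 113
Total via G: 38 + 113 = 151.

151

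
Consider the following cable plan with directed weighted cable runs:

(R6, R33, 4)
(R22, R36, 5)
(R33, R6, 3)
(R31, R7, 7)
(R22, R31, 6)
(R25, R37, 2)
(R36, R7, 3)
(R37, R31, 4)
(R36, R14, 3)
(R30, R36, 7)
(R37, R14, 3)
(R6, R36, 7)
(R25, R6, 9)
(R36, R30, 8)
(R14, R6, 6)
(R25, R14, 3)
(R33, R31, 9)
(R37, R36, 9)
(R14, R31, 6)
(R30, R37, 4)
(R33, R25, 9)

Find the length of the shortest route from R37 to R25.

22

Enumerating some paths:
R37 - R14 - R6 - R33 - R25: 3+6+4+9 = 22
R37 - R36 - R14 - R6 - R33 - R25: 9+3+6+4+9 = 31
The minimum is 22 via R37 - R14 - R6 - R33 - R25.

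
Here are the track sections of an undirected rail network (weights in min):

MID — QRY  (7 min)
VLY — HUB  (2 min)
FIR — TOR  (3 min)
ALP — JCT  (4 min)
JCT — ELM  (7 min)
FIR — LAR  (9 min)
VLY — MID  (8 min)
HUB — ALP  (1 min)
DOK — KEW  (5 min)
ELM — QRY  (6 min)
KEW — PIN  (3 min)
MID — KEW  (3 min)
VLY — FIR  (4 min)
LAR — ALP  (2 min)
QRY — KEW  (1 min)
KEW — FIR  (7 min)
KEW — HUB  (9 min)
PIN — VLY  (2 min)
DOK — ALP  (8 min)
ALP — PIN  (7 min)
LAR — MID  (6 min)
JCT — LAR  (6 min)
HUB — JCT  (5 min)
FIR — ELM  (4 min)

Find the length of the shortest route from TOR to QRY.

11 min

Running Dijkstra from TOR:
TOR: 0
FIR: 3  (via TOR)
VLY: 7  (via FIR)
ELM: 7  (via FIR)
HUB: 9  (via VLY)
PIN: 9  (via VLY)
ALP: 10  (via HUB)
KEW: 10  (via FIR)
QRY: 11  (via KEW)
Shortest route: TOR → FIR → KEW → QRY = 11 min.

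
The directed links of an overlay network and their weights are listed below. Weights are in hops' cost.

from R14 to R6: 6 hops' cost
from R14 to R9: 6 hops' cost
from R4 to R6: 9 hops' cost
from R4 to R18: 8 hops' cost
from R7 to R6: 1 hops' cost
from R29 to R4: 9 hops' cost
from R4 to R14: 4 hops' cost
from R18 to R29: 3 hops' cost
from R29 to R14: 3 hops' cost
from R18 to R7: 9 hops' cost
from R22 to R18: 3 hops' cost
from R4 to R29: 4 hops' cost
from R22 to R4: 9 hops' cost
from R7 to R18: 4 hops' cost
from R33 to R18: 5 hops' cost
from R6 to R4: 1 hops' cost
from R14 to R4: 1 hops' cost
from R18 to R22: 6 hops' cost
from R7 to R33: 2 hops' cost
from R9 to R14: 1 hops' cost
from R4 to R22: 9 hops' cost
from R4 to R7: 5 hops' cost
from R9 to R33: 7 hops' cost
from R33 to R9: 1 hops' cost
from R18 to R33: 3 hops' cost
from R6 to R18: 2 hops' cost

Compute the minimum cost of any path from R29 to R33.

Enumerating some paths:
R29–R14–R4–R7–R33: 3+1+5+2 = 11
R29–R14–R6–R18–R33: 3+6+2+3 = 14
R29–R14–R4–R7–R6–R18–R33: 3+1+5+1+2+3 = 15
The minimum is 11 hops' cost via R29–R14–R4–R7–R33.

11 hops' cost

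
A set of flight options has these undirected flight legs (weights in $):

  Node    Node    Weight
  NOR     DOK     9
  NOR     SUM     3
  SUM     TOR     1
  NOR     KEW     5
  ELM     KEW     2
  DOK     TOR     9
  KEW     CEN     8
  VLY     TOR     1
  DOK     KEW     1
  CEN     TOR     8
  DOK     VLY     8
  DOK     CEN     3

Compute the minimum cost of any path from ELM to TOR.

$11

Candidate routes:
ELM–KEW–DOK–VLY–TOR: 2+1+8+1 = 12
ELM–KEW–DOK–TOR: 2+1+9 = 12
ELM–KEW–DOK–CEN–TOR: 2+1+3+8 = 14
ELM–KEW–NOR–SUM–TOR: 2+5+3+1 = 11
Cheapest is ELM–KEW–NOR–SUM–TOR at $11.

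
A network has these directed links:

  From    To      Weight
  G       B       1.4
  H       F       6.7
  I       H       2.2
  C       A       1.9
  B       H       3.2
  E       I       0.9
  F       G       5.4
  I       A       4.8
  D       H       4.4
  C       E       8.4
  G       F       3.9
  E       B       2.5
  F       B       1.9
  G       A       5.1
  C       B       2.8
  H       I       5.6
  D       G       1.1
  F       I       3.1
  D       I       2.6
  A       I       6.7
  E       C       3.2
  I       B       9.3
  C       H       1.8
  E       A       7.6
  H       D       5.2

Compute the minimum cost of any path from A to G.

Shortest distances from A:
A: 0
I: 6.7  (via A)
H: 8.9  (via I)
D: 14.1  (via H)
G: 15.2  (via D)
Shortest route: A–I–H–D–G = 15.2.

15.2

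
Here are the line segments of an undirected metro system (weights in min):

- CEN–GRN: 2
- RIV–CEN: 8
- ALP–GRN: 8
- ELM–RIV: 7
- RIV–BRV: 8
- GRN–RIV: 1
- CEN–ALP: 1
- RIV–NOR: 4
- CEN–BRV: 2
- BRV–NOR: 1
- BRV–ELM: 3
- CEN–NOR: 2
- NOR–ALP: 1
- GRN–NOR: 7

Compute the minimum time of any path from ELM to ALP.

5 min

Enumerating some paths:
ELM–BRV–CEN–ALP: 3+2+1 = 6
ELM–BRV–NOR–ALP: 3+1+1 = 5
ELM–BRV–NOR–CEN–ALP: 3+1+2+1 = 7
ELM–BRV–CEN–NOR–ALP: 3+2+2+1 = 8
Cheapest is ELM–BRV–NOR–ALP at 5 min.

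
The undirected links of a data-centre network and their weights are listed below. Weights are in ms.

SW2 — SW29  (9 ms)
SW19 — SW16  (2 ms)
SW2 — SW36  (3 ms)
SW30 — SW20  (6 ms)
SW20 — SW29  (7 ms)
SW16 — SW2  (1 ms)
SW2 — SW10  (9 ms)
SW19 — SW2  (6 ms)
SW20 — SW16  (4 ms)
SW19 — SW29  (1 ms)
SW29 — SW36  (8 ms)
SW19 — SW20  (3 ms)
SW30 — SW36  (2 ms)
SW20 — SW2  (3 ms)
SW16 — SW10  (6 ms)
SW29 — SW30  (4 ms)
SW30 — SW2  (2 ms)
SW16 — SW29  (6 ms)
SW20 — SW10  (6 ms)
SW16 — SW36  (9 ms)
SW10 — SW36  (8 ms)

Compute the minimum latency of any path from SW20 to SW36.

Compare a few routes:
SW20 - SW2 - SW36: 3+3 = 6
SW20 - SW2 - SW30 - SW36: 3+2+2 = 7
The minimum is 6 ms via SW20 - SW2 - SW36.

6 ms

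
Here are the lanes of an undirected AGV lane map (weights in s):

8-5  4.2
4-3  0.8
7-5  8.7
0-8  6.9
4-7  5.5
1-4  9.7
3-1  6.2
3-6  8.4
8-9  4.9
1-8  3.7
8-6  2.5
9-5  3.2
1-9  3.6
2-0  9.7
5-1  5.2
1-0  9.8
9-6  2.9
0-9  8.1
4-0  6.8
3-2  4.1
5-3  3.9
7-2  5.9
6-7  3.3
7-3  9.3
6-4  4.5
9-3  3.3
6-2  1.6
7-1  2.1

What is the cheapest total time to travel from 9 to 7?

Compare a few routes:
9 → 6 → 7: 2.9+3.3 = 6.2
9 → 1 → 7: 3.6+2.1 = 5.7
The minimum is 5.7 s via 9 → 1 → 7.

5.7 s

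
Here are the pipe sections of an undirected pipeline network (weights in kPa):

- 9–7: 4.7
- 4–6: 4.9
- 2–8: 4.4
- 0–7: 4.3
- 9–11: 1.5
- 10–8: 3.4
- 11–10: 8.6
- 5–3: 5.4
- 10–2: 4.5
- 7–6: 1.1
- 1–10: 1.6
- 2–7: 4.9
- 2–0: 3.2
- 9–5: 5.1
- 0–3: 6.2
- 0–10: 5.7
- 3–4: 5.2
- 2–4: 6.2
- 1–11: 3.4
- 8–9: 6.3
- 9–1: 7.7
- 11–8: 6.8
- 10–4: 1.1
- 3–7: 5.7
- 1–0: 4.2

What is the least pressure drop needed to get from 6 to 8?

Candidate routes:
6 - 4 - 10 - 8: 4.9+1.1+3.4 = 9.4
6 - 7 - 2 - 8: 1.1+4.9+4.4 = 10.4
The minimum is 9.4 kPa via 6 - 4 - 10 - 8.

9.4 kPa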